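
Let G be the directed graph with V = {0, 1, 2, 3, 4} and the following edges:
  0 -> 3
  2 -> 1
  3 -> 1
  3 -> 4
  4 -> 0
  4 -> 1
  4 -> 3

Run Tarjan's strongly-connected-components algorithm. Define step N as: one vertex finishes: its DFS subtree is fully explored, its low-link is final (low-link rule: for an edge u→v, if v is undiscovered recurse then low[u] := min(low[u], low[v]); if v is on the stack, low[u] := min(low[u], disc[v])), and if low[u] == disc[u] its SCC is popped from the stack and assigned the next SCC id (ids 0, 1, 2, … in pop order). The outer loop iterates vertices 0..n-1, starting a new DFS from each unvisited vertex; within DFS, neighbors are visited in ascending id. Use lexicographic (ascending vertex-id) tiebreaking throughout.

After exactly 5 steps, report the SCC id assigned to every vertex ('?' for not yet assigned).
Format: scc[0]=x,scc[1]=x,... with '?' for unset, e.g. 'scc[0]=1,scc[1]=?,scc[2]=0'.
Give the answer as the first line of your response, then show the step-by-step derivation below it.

scc[0]=1,scc[1]=0,scc[2]=2,scc[3]=1,scc[4]=1

step 1: low=(low[0]=0,low[1]=2,low[2]=?,low[3]=1,low[4]=?); scc=(scc[0]=?,scc[1]=0,scc[2]=?,scc[3]=?,scc[4]=?)
step 2: low=(low[0]=0,low[1]=2,low[2]=?,low[3]=1,low[4]=0); scc=(scc[0]=?,scc[1]=0,scc[2]=?,scc[3]=?,scc[4]=?)
step 3: low=(low[0]=0,low[1]=2,low[2]=?,low[3]=0,low[4]=0); scc=(scc[0]=?,scc[1]=0,scc[2]=?,scc[3]=?,scc[4]=?)
step 4: low=(low[0]=0,low[1]=2,low[2]=?,low[3]=0,low[4]=0); scc=(scc[0]=1,scc[1]=0,scc[2]=?,scc[3]=1,scc[4]=1)
step 5: low=(low[0]=0,low[1]=2,low[2]=4,low[3]=0,low[4]=0); scc=(scc[0]=1,scc[1]=0,scc[2]=2,scc[3]=1,scc[4]=1)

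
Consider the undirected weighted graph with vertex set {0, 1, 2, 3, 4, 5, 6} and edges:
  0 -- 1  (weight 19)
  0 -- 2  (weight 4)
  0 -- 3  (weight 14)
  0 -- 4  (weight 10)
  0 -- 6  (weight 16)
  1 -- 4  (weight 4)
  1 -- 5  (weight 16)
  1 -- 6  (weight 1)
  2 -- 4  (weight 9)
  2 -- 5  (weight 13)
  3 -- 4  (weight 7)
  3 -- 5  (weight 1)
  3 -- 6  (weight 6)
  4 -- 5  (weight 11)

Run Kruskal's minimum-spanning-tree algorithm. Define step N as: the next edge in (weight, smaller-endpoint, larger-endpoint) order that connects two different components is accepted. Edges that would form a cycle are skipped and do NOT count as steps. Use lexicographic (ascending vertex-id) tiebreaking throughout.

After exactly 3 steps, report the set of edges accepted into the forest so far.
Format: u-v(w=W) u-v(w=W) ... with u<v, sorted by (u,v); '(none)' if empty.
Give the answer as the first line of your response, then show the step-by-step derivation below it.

0-2(w=4) 1-6(w=1) 3-5(w=1)

step 1: add edge 1-6 (w=1); MST = {1-6(w=1)}
step 2: add edge 3-5 (w=1); MST = {1-6(w=1) 3-5(w=1)}
step 3: add edge 0-2 (w=4); MST = {0-2(w=4) 1-6(w=1) 3-5(w=1)}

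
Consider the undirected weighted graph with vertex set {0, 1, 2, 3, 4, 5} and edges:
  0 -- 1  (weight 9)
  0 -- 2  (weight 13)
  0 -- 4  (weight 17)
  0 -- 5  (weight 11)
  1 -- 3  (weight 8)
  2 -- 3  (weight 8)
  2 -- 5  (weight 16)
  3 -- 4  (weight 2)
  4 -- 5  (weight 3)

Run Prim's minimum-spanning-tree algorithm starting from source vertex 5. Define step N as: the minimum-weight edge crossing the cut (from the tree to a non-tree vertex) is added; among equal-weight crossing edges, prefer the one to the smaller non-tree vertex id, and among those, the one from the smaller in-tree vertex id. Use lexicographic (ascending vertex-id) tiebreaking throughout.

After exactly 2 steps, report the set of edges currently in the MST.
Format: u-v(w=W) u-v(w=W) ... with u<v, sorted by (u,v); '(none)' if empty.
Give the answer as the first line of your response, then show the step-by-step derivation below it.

3-4(w=2) 4-5(w=3)

step 1: add edge 4-5 (w=3); MST = {4-5(w=3)}
step 2: add edge 3-4 (w=2); MST = {3-4(w=2) 4-5(w=3)}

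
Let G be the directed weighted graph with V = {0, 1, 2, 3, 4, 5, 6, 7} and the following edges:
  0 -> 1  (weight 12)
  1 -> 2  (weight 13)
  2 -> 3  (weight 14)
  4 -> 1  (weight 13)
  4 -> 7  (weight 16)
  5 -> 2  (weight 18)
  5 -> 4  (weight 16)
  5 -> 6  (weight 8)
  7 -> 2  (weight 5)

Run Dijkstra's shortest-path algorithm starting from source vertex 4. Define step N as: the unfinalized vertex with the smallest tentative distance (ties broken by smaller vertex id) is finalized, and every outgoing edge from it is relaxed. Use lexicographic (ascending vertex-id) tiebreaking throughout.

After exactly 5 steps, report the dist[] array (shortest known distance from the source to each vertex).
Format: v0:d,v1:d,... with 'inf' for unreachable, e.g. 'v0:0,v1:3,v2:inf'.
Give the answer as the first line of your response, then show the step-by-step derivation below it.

v0:inf,v1:13,v2:21,v3:35,v4:0,v5:inf,v6:inf,v7:16

step 1: dist = v0:inf,v1:13,v2:inf,v3:inf,v4:0,v5:inf,v6:inf,v7:16
step 2: dist = v0:inf,v1:13,v2:26,v3:inf,v4:0,v5:inf,v6:inf,v7:16
step 3: dist = v0:inf,v1:13,v2:21,v3:inf,v4:0,v5:inf,v6:inf,v7:16
step 4: dist = v0:inf,v1:13,v2:21,v3:35,v4:0,v5:inf,v6:inf,v7:16
step 5: dist = v0:inf,v1:13,v2:21,v3:35,v4:0,v5:inf,v6:inf,v7:16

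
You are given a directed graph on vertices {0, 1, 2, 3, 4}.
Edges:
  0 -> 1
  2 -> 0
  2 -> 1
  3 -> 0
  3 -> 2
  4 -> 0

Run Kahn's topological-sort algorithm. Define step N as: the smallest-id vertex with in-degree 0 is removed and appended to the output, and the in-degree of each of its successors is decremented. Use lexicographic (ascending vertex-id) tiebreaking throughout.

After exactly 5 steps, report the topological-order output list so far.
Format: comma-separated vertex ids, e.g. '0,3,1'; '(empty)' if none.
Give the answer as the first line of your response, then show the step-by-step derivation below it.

3,2,4,0,1

step 1: output 3; order=[3]; indeg=(2,2,0,0,0)
step 2: output 2; order=[3,2]; indeg=(1,1,0,0,0)
step 3: output 4; order=[3,2,4]; indeg=(0,1,0,0,0)
step 4: output 0; order=[3,2,4,0]; indeg=(0,0,0,0,0)
step 5: output 1; order=[3,2,4,0,1]; indeg=(0,0,0,0,0)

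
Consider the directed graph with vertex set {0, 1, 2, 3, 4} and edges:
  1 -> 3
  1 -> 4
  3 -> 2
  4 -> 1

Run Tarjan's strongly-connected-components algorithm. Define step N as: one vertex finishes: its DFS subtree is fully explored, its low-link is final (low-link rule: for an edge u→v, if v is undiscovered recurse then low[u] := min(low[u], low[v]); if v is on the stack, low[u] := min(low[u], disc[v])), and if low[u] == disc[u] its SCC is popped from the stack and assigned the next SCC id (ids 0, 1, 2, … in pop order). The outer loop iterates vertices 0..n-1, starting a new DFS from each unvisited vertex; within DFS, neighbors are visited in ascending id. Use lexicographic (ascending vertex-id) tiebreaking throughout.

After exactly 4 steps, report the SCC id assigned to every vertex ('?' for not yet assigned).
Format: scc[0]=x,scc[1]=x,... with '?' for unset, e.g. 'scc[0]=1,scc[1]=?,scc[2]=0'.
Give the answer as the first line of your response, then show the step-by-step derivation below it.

scc[0]=0,scc[1]=?,scc[2]=1,scc[3]=2,scc[4]=?

step 1: low=(low[0]=0,low[1]=?,low[2]=?,low[3]=?,low[4]=?); scc=(scc[0]=0,scc[1]=?,scc[2]=?,scc[3]=?,scc[4]=?)
step 2: low=(low[0]=0,low[1]=1,low[2]=3,low[3]=2,low[4]=?); scc=(scc[0]=0,scc[1]=?,scc[2]=1,scc[3]=?,scc[4]=?)
step 3: low=(low[0]=0,low[1]=1,low[2]=3,low[3]=2,low[4]=?); scc=(scc[0]=0,scc[1]=?,scc[2]=1,scc[3]=2,scc[4]=?)
step 4: low=(low[0]=0,low[1]=1,low[2]=3,low[3]=2,low[4]=1); scc=(scc[0]=0,scc[1]=?,scc[2]=1,scc[3]=2,scc[4]=?)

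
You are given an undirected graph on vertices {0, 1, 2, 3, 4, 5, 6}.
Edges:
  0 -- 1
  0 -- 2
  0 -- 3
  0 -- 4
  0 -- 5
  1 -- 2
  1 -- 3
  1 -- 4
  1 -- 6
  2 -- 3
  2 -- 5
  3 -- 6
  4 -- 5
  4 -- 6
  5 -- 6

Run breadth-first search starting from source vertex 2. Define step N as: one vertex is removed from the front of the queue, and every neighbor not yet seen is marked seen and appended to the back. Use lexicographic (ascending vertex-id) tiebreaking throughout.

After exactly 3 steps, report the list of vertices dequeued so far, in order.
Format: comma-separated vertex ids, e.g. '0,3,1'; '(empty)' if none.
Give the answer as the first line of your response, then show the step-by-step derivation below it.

2,0,1

step 1: dequeue 2; queue=[0,1,3,5]; order=2
step 2: dequeue 0; queue=[1,3,5,4]; order=2,0
step 3: dequeue 1; queue=[3,5,4,6]; order=2,0,1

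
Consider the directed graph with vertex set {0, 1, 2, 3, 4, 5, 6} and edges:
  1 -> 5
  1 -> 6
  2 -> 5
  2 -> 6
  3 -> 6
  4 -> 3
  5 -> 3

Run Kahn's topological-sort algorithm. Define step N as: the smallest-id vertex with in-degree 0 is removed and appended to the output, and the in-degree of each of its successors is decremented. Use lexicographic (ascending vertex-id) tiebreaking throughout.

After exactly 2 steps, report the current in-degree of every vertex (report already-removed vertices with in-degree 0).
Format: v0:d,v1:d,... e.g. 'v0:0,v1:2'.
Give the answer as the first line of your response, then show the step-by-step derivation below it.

v0:0,v1:0,v2:0,v3:2,v4:0,v5:1,v6:2

step 1: output 0; order=[0]; indeg=(0,0,0,2,0,2,3)
step 2: output 1; order=[0,1]; indeg=(0,0,0,2,0,1,2)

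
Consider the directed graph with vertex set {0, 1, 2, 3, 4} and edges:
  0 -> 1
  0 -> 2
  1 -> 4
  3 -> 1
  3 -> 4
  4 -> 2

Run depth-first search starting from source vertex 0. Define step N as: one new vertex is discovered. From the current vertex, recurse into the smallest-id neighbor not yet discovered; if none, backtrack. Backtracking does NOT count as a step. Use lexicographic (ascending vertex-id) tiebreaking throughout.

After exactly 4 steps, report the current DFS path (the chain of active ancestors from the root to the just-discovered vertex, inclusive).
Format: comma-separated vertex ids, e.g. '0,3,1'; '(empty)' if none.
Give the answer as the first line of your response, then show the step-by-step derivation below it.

0,1,4,2

step 1: discover 0; path=0; order=0
step 2: discover 1; path=0>1; order=0,1
step 3: discover 4; path=0>1>4; order=0,1,4
step 4: discover 2; path=0>1>4>2; order=0,1,4,2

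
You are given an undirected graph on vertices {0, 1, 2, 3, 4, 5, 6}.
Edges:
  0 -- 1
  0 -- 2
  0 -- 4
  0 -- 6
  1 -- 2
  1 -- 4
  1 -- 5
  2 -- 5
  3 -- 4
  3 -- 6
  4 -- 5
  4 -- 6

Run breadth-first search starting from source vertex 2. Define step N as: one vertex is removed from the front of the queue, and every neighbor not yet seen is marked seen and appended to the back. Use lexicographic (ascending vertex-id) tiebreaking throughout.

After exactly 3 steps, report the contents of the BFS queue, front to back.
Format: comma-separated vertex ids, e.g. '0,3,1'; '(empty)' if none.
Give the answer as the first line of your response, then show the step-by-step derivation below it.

5,4,6

step 1: dequeue 2; queue=[0,1,5]; order=2
step 2: dequeue 0; queue=[1,5,4,6]; order=2,0
step 3: dequeue 1; queue=[5,4,6]; order=2,0,1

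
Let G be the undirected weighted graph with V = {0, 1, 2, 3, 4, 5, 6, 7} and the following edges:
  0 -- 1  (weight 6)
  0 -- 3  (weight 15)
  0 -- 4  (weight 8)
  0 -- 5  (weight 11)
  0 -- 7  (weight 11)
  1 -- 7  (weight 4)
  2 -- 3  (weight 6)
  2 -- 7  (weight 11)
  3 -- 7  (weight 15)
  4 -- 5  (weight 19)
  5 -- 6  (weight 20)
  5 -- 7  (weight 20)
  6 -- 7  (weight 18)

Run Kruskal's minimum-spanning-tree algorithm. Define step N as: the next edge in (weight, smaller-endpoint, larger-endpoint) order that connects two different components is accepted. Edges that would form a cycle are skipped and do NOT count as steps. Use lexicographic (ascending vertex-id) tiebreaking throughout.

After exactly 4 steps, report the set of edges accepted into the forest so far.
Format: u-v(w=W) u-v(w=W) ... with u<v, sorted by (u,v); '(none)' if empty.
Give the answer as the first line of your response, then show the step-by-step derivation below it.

0-1(w=6) 0-4(w=8) 1-7(w=4) 2-3(w=6)

step 1: add edge 1-7 (w=4); MST = {1-7(w=4)}
step 2: add edge 0-1 (w=6); MST = {0-1(w=6) 1-7(w=4)}
step 3: add edge 2-3 (w=6); MST = {0-1(w=6) 1-7(w=4) 2-3(w=6)}
step 4: add edge 0-4 (w=8); MST = {0-1(w=6) 0-4(w=8) 1-7(w=4) 2-3(w=6)}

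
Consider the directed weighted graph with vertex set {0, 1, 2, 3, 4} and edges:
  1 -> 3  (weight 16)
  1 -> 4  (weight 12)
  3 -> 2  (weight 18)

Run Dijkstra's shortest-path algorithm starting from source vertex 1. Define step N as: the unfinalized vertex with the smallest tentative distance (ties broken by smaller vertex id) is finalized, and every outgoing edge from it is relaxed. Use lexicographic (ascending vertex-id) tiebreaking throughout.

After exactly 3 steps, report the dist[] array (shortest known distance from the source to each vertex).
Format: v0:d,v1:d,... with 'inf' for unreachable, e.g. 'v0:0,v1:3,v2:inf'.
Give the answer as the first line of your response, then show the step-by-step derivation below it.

v0:inf,v1:0,v2:34,v3:16,v4:12

step 1: dist = v0:inf,v1:0,v2:inf,v3:16,v4:12
step 2: dist = v0:inf,v1:0,v2:inf,v3:16,v4:12
step 3: dist = v0:inf,v1:0,v2:34,v3:16,v4:12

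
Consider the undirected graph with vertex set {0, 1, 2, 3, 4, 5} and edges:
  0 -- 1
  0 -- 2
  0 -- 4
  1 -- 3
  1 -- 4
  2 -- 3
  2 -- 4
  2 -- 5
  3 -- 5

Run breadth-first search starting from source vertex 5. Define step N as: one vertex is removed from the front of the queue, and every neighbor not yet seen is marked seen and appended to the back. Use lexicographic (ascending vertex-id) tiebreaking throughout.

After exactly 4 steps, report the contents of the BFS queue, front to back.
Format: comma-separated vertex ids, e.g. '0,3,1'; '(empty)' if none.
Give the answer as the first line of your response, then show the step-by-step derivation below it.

4,1

step 1: dequeue 5; queue=[2,3]; order=5
step 2: dequeue 2; queue=[3,0,4]; order=5,2
step 3: dequeue 3; queue=[0,4,1]; order=5,2,3
step 4: dequeue 0; queue=[4,1]; order=5,2,3,0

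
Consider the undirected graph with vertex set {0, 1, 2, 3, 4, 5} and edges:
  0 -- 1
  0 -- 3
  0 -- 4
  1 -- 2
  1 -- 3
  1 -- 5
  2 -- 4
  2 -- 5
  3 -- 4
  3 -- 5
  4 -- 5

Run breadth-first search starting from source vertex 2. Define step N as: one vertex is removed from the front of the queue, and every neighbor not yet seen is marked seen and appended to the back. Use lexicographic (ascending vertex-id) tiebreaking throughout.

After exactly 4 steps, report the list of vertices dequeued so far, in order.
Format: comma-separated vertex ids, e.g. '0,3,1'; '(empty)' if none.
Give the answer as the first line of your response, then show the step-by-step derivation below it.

2,1,4,5

step 1: dequeue 2; queue=[1,4,5]; order=2
step 2: dequeue 1; queue=[4,5,0,3]; order=2,1
step 3: dequeue 4; queue=[5,0,3]; order=2,1,4
step 4: dequeue 5; queue=[0,3]; order=2,1,4,5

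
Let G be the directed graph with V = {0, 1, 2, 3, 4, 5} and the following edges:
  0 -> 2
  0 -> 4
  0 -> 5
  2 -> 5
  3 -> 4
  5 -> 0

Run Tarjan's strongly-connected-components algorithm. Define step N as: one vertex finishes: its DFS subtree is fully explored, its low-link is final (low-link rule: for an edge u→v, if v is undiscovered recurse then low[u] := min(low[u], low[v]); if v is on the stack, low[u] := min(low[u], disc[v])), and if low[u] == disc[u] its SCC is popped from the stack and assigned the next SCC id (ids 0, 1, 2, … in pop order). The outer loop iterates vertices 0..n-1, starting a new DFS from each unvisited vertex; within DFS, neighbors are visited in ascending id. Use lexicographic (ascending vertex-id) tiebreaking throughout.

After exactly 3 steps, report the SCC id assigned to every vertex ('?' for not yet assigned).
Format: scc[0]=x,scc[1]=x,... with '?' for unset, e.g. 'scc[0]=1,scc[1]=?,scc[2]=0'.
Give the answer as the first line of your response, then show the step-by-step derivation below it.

scc[0]=?,scc[1]=?,scc[2]=?,scc[3]=?,scc[4]=0,scc[5]=?

step 1: low=(low[0]=0,low[1]=?,low[2]=1,low[3]=?,low[4]=?,low[5]=0); scc=(scc[0]=?,scc[1]=?,scc[2]=?,scc[3]=?,scc[4]=?,scc[5]=?)
step 2: low=(low[0]=0,low[1]=?,low[2]=0,low[3]=?,low[4]=?,low[5]=0); scc=(scc[0]=?,scc[1]=?,scc[2]=?,scc[3]=?,scc[4]=?,scc[5]=?)
step 3: low=(low[0]=0,low[1]=?,low[2]=0,low[3]=?,low[4]=3,low[5]=0); scc=(scc[0]=?,scc[1]=?,scc[2]=?,scc[3]=?,scc[4]=0,scc[5]=?)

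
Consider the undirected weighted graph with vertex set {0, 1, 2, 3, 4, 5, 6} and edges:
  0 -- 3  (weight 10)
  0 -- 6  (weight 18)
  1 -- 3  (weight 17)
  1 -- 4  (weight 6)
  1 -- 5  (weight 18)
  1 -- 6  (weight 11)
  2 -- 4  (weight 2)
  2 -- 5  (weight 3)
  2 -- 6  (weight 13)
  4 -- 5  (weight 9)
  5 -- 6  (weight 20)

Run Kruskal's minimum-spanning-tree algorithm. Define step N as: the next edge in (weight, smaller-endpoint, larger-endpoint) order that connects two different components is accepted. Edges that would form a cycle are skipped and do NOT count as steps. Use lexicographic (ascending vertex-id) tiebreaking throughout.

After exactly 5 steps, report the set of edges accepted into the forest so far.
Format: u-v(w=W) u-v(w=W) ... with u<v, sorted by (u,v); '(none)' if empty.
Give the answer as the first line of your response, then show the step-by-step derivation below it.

0-3(w=10) 1-4(w=6) 1-6(w=11) 2-4(w=2) 2-5(w=3)

step 1: add edge 2-4 (w=2); MST = {2-4(w=2)}
step 2: add edge 2-5 (w=3); MST = {2-4(w=2) 2-5(w=3)}
step 3: add edge 1-4 (w=6); MST = {1-4(w=6) 2-4(w=2) 2-5(w=3)}
step 4: add edge 0-3 (w=10); MST = {0-3(w=10) 1-4(w=6) 2-4(w=2) 2-5(w=3)}
step 5: add edge 1-6 (w=11); MST = {0-3(w=10) 1-4(w=6) 1-6(w=11) 2-4(w=2) 2-5(w=3)}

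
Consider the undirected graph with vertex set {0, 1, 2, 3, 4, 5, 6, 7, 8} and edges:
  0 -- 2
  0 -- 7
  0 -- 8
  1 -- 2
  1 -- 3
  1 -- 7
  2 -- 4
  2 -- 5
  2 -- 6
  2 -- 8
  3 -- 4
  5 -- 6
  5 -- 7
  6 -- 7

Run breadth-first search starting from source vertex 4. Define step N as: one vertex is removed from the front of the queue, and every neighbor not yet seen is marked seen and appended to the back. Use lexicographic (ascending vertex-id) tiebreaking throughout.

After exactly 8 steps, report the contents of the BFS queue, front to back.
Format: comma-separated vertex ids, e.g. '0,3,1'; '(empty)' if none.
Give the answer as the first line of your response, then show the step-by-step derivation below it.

7

step 1: dequeue 4; queue=[2,3]; order=4
step 2: dequeue 2; queue=[3,0,1,5,6,8]; order=4,2
step 3: dequeue 3; queue=[0,1,5,6,8]; order=4,2,3
step 4: dequeue 0; queue=[1,5,6,8,7]; order=4,2,3,0
step 5: dequeue 1; queue=[5,6,8,7]; order=4,2,3,0,1
step 6: dequeue 5; queue=[6,8,7]; order=4,2,3,0,1,5
step 7: dequeue 6; queue=[8,7]; order=4,2,3,0,1,5,6
step 8: dequeue 8; queue=[7]; order=4,2,3,0,1,5,6,8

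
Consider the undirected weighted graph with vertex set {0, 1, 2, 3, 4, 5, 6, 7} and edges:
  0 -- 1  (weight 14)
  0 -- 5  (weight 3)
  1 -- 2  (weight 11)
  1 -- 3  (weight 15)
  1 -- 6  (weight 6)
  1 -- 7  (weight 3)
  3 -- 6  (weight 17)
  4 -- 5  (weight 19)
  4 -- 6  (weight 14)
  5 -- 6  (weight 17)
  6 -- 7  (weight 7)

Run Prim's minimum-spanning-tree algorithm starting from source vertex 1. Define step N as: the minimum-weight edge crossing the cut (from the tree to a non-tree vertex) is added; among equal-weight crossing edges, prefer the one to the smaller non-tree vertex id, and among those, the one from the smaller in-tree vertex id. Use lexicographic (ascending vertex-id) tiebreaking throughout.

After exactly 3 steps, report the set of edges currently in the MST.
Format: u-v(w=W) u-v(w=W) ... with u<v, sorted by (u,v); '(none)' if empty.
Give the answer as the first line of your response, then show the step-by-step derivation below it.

1-2(w=11) 1-6(w=6) 1-7(w=3)

step 1: add edge 1-7 (w=3); MST = {1-7(w=3)}
step 2: add edge 1-6 (w=6); MST = {1-6(w=6) 1-7(w=3)}
step 3: add edge 1-2 (w=11); MST = {1-2(w=11) 1-6(w=6) 1-7(w=3)}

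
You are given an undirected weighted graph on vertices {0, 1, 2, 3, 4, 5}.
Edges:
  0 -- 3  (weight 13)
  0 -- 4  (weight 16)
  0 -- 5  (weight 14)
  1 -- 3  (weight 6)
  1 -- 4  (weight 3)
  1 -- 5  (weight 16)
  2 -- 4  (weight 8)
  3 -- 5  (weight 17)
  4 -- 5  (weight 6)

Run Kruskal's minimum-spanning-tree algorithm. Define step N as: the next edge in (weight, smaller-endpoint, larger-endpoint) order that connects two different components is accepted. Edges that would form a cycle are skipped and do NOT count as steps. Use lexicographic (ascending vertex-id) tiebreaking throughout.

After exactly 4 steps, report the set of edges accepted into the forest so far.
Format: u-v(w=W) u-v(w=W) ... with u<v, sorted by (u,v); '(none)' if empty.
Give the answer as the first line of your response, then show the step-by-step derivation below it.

1-3(w=6) 1-4(w=3) 2-4(w=8) 4-5(w=6)

step 1: add edge 1-4 (w=3); MST = {1-4(w=3)}
step 2: add edge 1-3 (w=6); MST = {1-3(w=6) 1-4(w=3)}
step 3: add edge 4-5 (w=6); MST = {1-3(w=6) 1-4(w=3) 4-5(w=6)}
step 4: add edge 2-4 (w=8); MST = {1-3(w=6) 1-4(w=3) 2-4(w=8) 4-5(w=6)}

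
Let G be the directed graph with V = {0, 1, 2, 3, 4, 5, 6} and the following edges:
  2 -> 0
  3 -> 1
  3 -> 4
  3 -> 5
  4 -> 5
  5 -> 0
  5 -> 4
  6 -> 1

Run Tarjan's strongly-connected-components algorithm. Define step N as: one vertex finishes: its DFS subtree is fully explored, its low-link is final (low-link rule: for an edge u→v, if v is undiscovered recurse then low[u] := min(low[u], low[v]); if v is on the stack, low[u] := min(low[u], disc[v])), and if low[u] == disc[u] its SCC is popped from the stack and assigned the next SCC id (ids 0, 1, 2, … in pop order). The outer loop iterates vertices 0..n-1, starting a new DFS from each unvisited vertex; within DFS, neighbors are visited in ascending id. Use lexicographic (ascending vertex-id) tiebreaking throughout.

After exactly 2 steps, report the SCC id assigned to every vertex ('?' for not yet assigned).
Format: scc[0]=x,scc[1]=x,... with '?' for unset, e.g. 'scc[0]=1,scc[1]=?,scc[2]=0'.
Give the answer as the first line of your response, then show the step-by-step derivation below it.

scc[0]=0,scc[1]=1,scc[2]=?,scc[3]=?,scc[4]=?,scc[5]=?,scc[6]=?

step 1: low=(low[0]=0,low[1]=?,low[2]=?,low[3]=?,low[4]=?,low[5]=?,low[6]=?); scc=(scc[0]=0,scc[1]=?,scc[2]=?,scc[3]=?,scc[4]=?,scc[5]=?,scc[6]=?)
step 2: low=(low[0]=0,low[1]=1,low[2]=?,low[3]=?,low[4]=?,low[5]=?,low[6]=?); scc=(scc[0]=0,scc[1]=1,scc[2]=?,scc[3]=?,scc[4]=?,scc[5]=?,scc[6]=?)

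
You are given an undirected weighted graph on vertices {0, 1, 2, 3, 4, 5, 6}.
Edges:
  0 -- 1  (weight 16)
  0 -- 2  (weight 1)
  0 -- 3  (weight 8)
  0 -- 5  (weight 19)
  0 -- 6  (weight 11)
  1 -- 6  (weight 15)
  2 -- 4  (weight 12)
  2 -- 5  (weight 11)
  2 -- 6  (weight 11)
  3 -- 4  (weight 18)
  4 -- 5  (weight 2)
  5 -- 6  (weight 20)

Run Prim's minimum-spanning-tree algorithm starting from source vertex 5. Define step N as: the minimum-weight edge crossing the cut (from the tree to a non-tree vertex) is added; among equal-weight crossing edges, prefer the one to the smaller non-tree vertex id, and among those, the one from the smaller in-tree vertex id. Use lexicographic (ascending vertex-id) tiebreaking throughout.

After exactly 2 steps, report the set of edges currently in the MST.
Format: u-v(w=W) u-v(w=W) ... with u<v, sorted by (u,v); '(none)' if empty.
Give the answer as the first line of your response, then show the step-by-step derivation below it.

2-5(w=11) 4-5(w=2)

step 1: add edge 4-5 (w=2); MST = {4-5(w=2)}
step 2: add edge 2-5 (w=11); MST = {2-5(w=11) 4-5(w=2)}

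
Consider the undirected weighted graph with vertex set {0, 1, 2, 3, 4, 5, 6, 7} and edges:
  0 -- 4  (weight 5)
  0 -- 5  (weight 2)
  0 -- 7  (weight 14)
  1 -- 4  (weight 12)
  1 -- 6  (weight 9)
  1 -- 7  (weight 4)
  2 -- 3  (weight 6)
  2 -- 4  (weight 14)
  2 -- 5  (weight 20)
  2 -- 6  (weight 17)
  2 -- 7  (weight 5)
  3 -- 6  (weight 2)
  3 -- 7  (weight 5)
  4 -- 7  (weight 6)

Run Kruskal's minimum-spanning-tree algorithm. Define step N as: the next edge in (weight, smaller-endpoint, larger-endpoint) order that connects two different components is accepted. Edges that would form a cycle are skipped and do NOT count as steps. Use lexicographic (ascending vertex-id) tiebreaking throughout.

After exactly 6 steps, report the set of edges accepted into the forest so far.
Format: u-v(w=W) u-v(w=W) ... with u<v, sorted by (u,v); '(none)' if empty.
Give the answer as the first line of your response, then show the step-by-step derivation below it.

0-4(w=5) 0-5(w=2) 1-7(w=4) 2-7(w=5) 3-6(w=2) 3-7(w=5)

step 1: add edge 0-5 (w=2); MST = {0-5(w=2)}
step 2: add edge 3-6 (w=2); MST = {0-5(w=2) 3-6(w=2)}
step 3: add edge 1-7 (w=4); MST = {0-5(w=2) 1-7(w=4) 3-6(w=2)}
step 4: add edge 0-4 (w=5); MST = {0-4(w=5) 0-5(w=2) 1-7(w=4) 3-6(w=2)}
step 5: add edge 2-7 (w=5); MST = {0-4(w=5) 0-5(w=2) 1-7(w=4) 2-7(w=5) 3-6(w=2)}
step 6: add edge 3-7 (w=5); MST = {0-4(w=5) 0-5(w=2) 1-7(w=4) 2-7(w=5) 3-6(w=2) 3-7(w=5)}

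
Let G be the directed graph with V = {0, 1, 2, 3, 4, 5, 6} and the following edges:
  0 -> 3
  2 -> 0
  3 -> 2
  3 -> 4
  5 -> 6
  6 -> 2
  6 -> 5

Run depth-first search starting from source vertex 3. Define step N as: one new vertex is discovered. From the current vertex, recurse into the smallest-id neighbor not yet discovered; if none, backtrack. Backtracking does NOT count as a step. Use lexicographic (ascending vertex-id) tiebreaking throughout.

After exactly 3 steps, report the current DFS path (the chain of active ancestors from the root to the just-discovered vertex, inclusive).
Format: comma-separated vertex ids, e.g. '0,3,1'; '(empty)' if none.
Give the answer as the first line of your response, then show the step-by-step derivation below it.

3,2,0

step 1: discover 3; path=3; order=3
step 2: discover 2; path=3>2; order=3,2
step 3: discover 0; path=3>2>0; order=3,2,0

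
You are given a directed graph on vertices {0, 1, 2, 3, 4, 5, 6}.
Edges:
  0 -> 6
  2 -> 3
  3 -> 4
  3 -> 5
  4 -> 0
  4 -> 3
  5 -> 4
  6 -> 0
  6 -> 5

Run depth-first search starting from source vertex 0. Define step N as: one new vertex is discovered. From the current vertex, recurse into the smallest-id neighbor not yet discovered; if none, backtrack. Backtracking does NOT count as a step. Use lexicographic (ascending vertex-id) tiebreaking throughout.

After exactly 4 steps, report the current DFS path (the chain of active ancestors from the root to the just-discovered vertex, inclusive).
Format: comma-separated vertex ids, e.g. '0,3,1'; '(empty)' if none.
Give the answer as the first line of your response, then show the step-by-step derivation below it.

0,6,5,4

step 1: discover 0; path=0; order=0
step 2: discover 6; path=0>6; order=0,6
step 3: discover 5; path=0>6>5; order=0,6,5
step 4: discover 4; path=0>6>5>4; order=0,6,5,4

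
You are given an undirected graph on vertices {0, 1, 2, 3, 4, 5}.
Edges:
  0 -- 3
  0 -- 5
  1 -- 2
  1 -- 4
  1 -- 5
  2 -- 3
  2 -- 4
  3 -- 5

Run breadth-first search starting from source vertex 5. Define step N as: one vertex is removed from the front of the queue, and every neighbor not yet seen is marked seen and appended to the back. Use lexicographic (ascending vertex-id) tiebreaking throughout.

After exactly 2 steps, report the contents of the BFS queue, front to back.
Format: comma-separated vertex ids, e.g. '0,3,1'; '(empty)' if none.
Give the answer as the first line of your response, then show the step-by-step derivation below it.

1,3

step 1: dequeue 5; queue=[0,1,3]; order=5
step 2: dequeue 0; queue=[1,3]; order=5,0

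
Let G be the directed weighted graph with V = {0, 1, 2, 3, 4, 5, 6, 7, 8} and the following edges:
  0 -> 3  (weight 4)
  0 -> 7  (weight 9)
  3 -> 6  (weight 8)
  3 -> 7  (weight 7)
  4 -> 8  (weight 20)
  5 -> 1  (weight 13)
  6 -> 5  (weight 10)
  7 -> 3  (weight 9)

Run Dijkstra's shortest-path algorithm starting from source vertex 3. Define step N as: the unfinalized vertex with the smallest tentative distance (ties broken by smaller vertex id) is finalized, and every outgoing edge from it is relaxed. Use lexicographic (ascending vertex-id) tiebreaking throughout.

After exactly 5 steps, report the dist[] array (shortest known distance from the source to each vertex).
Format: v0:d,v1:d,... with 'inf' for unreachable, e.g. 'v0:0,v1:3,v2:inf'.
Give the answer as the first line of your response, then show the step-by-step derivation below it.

v0:inf,v1:31,v2:inf,v3:0,v4:inf,v5:18,v6:8,v7:7,v8:inf

step 1: dist = v0:inf,v1:inf,v2:inf,v3:0,v4:inf,v5:inf,v6:8,v7:7,v8:inf
step 2: dist = v0:inf,v1:inf,v2:inf,v3:0,v4:inf,v5:inf,v6:8,v7:7,v8:inf
step 3: dist = v0:inf,v1:inf,v2:inf,v3:0,v4:inf,v5:18,v6:8,v7:7,v8:inf
step 4: dist = v0:inf,v1:31,v2:inf,v3:0,v4:inf,v5:18,v6:8,v7:7,v8:inf
step 5: dist = v0:inf,v1:31,v2:inf,v3:0,v4:inf,v5:18,v6:8,v7:7,v8:inf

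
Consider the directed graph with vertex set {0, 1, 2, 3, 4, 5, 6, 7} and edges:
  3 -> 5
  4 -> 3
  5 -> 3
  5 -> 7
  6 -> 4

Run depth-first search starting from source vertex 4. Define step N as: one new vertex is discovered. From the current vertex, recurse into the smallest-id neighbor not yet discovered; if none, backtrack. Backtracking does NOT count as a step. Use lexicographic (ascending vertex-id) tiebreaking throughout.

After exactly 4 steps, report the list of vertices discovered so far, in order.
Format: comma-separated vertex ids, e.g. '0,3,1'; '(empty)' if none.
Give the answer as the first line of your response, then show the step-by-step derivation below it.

4,3,5,7

step 1: discover 4; path=4; order=4
step 2: discover 3; path=4>3; order=4,3
step 3: discover 5; path=4>3>5; order=4,3,5
step 4: discover 7; path=4>3>5>7; order=4,3,5,7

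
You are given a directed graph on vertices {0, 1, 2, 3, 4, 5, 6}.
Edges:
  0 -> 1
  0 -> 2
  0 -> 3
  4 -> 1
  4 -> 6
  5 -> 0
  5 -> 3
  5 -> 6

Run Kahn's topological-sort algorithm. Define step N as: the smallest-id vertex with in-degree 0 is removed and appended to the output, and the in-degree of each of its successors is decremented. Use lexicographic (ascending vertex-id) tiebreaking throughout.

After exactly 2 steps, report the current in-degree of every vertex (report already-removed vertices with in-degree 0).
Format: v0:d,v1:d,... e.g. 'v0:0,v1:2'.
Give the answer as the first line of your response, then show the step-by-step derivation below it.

v0:0,v1:1,v2:1,v3:1,v4:0,v5:0,v6:0

step 1: output 4; order=[4]; indeg=(1,1,1,2,0,0,1)
step 2: output 5; order=[4,5]; indeg=(0,1,1,1,0,0,0)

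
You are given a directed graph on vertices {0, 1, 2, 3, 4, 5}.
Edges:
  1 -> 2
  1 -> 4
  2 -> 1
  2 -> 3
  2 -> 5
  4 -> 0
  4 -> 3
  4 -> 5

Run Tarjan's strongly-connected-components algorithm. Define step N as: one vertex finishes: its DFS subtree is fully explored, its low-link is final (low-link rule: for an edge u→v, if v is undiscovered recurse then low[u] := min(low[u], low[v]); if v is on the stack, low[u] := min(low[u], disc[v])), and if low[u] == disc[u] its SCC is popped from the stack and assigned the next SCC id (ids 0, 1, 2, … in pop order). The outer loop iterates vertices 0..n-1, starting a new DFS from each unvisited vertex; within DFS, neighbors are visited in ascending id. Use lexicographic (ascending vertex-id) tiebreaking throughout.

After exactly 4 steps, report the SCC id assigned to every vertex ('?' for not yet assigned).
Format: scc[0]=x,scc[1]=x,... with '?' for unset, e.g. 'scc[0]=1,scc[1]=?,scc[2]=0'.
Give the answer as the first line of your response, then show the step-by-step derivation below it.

scc[0]=0,scc[1]=?,scc[2]=?,scc[3]=1,scc[4]=?,scc[5]=2

step 1: low=(low[0]=0,low[1]=?,low[2]=?,low[3]=?,low[4]=?,low[5]=?); scc=(scc[0]=0,scc[1]=?,scc[2]=?,scc[3]=?,scc[4]=?,scc[5]=?)
step 2: low=(low[0]=0,low[1]=1,low[2]=1,low[3]=3,low[4]=?,low[5]=?); scc=(scc[0]=0,scc[1]=?,scc[2]=?,scc[3]=1,scc[4]=?,scc[5]=?)
step 3: low=(low[0]=0,low[1]=1,low[2]=1,low[3]=3,low[4]=?,low[5]=4); scc=(scc[0]=0,scc[1]=?,scc[2]=?,scc[3]=1,scc[4]=?,scc[5]=2)
step 4: low=(low[0]=0,low[1]=1,low[2]=1,low[3]=3,low[4]=?,low[5]=4); scc=(scc[0]=0,scc[1]=?,scc[2]=?,scc[3]=1,scc[4]=?,scc[5]=2)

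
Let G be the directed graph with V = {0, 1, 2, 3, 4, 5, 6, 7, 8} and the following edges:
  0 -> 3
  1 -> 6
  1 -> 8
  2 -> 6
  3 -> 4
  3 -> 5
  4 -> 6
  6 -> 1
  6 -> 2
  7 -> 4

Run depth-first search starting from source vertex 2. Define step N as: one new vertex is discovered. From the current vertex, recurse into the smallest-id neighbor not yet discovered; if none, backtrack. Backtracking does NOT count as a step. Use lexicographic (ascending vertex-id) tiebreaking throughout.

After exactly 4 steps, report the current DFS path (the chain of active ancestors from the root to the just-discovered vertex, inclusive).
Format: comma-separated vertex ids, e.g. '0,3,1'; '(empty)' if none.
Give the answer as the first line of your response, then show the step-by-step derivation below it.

2,6,1,8

step 1: discover 2; path=2; order=2
step 2: discover 6; path=2>6; order=2,6
step 3: discover 1; path=2>6>1; order=2,6,1
step 4: discover 8; path=2>6>1>8; order=2,6,1,8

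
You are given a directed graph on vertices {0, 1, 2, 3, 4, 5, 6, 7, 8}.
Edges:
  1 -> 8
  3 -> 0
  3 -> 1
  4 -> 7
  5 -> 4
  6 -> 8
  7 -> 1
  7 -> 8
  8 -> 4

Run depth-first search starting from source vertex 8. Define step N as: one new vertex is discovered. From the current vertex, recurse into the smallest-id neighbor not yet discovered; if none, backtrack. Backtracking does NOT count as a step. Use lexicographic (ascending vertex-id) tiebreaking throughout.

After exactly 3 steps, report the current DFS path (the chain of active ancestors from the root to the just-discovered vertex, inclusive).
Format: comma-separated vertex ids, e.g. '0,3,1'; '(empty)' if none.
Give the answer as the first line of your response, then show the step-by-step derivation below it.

8,4,7

step 1: discover 8; path=8; order=8
step 2: discover 4; path=8>4; order=8,4
step 3: discover 7; path=8>4>7; order=8,4,7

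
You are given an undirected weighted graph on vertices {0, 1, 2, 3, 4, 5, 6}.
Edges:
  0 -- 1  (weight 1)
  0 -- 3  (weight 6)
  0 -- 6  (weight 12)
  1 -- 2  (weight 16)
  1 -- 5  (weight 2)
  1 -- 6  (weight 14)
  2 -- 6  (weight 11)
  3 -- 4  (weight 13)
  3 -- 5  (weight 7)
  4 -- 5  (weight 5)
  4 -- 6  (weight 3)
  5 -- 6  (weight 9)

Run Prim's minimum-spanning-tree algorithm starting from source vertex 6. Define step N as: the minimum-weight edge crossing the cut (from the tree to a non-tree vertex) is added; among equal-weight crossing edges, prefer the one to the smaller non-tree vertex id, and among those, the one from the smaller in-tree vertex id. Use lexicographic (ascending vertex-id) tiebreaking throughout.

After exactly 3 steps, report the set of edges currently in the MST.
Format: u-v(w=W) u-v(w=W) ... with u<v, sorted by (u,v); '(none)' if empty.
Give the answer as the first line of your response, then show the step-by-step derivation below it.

1-5(w=2) 4-5(w=5) 4-6(w=3)

step 1: add edge 4-6 (w=3); MST = {4-6(w=3)}
step 2: add edge 4-5 (w=5); MST = {4-5(w=5) 4-6(w=3)}
step 3: add edge 1-5 (w=2); MST = {1-5(w=2) 4-5(w=5) 4-6(w=3)}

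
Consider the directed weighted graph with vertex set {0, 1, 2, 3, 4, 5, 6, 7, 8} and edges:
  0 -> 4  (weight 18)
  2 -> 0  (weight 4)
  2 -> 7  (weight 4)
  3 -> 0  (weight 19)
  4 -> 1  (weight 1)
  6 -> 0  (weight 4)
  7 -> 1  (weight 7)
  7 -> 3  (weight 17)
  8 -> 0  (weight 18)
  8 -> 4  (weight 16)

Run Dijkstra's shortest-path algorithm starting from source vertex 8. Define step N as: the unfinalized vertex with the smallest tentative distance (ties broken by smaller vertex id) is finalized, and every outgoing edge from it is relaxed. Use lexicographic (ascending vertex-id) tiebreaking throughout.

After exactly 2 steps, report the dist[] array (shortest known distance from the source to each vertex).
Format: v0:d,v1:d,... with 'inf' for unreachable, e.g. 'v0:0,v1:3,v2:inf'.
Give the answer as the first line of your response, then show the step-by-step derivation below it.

v0:18,v1:17,v2:inf,v3:inf,v4:16,v5:inf,v6:inf,v7:inf,v8:0

step 1: dist = v0:18,v1:inf,v2:inf,v3:inf,v4:16,v5:inf,v6:inf,v7:inf,v8:0
step 2: dist = v0:18,v1:17,v2:inf,v3:inf,v4:16,v5:inf,v6:inf,v7:inf,v8:0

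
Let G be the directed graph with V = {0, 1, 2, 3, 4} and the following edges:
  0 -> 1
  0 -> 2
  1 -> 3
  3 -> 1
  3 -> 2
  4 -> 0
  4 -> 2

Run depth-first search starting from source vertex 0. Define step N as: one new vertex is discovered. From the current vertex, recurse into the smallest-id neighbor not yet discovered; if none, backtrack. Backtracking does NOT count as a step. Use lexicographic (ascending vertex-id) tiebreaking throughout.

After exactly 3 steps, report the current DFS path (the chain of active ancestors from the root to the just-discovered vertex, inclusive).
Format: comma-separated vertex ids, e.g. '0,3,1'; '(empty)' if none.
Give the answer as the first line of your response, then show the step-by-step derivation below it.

0,1,3

step 1: discover 0; path=0; order=0
step 2: discover 1; path=0>1; order=0,1
step 3: discover 3; path=0>1>3; order=0,1,3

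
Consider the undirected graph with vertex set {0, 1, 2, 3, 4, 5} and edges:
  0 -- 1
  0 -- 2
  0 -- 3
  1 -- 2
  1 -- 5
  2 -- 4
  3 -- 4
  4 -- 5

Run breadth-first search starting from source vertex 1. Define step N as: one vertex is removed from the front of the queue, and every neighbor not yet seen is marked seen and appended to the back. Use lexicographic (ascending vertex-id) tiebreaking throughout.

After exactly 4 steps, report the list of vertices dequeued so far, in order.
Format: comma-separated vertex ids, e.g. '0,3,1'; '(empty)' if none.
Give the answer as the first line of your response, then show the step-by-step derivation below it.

1,0,2,5

step 1: dequeue 1; queue=[0,2,5]; order=1
step 2: dequeue 0; queue=[2,5,3]; order=1,0
step 3: dequeue 2; queue=[5,3,4]; order=1,0,2
step 4: dequeue 5; queue=[3,4]; order=1,0,2,5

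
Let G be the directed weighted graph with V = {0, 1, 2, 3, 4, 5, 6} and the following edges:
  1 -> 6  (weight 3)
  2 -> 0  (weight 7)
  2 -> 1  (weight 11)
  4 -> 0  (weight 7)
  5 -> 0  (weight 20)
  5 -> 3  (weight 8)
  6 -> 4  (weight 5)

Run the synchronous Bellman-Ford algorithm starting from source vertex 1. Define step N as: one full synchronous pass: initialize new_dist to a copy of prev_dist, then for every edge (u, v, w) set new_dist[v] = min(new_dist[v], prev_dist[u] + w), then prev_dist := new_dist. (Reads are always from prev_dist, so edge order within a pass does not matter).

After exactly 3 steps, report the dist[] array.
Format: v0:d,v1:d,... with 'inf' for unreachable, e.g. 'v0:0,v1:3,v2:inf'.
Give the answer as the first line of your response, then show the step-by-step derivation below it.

v0:15,v1:0,v2:inf,v3:inf,v4:8,v5:inf,v6:3

step 1: dist = v0:inf,v1:0,v2:inf,v3:inf,v4:inf,v5:inf,v6:3
step 2: dist = v0:inf,v1:0,v2:inf,v3:inf,v4:8,v5:inf,v6:3
step 3: dist = v0:15,v1:0,v2:inf,v3:inf,v4:8,v5:inf,v6:3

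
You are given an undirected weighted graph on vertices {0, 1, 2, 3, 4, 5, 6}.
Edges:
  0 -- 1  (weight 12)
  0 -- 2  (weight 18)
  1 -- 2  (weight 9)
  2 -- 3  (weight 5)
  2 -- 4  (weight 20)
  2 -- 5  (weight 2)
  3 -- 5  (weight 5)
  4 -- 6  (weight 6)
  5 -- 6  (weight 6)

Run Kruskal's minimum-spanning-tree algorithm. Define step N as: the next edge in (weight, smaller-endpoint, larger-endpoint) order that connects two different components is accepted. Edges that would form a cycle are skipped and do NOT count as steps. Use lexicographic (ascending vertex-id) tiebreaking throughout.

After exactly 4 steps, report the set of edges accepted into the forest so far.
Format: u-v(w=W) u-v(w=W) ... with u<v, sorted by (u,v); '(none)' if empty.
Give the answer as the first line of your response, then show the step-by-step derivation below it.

2-3(w=5) 2-5(w=2) 4-6(w=6) 5-6(w=6)

step 1: add edge 2-5 (w=2); MST = {2-5(w=2)}
step 2: add edge 2-3 (w=5); MST = {2-3(w=5) 2-5(w=2)}
step 3: add edge 4-6 (w=6); MST = {2-3(w=5) 2-5(w=2) 4-6(w=6)}
step 4: add edge 5-6 (w=6); MST = {2-3(w=5) 2-5(w=2) 4-6(w=6) 5-6(w=6)}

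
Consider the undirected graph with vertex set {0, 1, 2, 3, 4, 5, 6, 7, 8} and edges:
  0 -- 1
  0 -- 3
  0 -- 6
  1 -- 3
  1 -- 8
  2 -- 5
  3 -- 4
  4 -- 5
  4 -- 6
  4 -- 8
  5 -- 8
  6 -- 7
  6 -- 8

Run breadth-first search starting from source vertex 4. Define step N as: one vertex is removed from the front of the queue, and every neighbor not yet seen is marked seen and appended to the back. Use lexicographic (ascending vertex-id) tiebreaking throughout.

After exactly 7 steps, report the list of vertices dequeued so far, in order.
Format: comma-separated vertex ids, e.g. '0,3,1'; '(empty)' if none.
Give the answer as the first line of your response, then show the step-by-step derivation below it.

4,3,5,6,8,0,1

step 1: dequeue 4; queue=[3,5,6,8]; order=4
step 2: dequeue 3; queue=[5,6,8,0,1]; order=4,3
step 3: dequeue 5; queue=[6,8,0,1,2]; order=4,3,5
step 4: dequeue 6; queue=[8,0,1,2,7]; order=4,3,5,6
step 5: dequeue 8; queue=[0,1,2,7]; order=4,3,5,6,8
step 6: dequeue 0; queue=[1,2,7]; order=4,3,5,6,8,0
step 7: dequeue 1; queue=[2,7]; order=4,3,5,6,8,0,1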